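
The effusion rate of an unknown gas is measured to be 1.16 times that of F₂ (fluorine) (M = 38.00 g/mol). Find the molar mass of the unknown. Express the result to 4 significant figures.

28.24 g/mol

Since effusion rate ∝ 1/√M, rate_X/rate_F₂ = √(M_F₂/M_X).
1.16 = √(38.00/M_X)
M_X = 38.00 / 1.16² = 38.00 / 1.346 = 28.24 g/mol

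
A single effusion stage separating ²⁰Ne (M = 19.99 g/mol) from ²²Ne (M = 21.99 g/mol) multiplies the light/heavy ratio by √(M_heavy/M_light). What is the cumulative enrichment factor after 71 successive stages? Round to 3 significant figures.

29.5

The single-stage factor is √(M_heavy/M_light), so 71 stages give [√(21.99/19.99)]^71 = (21.99/19.99)^(71/2).
= 1.10005^(71/2) = 29.5.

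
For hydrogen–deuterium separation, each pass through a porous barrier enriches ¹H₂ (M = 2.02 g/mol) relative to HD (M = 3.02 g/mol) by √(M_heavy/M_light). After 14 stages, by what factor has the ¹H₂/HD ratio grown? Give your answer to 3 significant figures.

Overall factor = α^14 with α = √(3.02/2.02), i.e. (3.02/2.02)^(14/2).
= 1.49505^7 = 16.7.

16.7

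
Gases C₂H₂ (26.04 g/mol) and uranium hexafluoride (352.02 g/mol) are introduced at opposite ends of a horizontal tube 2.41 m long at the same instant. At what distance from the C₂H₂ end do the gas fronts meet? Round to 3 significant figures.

Distances travelled in equal time are proportional to diffusion rates, so d_C₂H₂/d_UF₆ = √(M_UF₆/M_C₂H₂) = √(352.02/26.04) = 3.677.
With d_C₂H₂ + d_UF₆ = 2.41 m, d_UF₆ = 2.41/(1 + 3.677) = 0.5153 m.
d_C₂H₂ = 2.41 − 0.5153 = 1.89 m.

1.89 m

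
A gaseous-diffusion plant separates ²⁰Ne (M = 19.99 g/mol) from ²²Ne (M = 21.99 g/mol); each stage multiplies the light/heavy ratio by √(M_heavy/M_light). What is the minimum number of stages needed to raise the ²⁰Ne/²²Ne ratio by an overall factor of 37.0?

With α = √(21.99/19.99) per stage, ln α = ½ ln(1.10005) = 0.04768.
Need α^N ≥ 37.0 ⇒ N ≥ ln(37.0) / ln α = 3.611 / 0.04768 = 75.74.
So at least 76 stages are needed.

76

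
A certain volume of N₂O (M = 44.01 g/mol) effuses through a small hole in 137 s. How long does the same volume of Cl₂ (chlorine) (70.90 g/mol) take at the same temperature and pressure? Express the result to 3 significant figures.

From Graham's law, t_Cl₂/t_N₂O = √(M_Cl₂/M_N₂O) = √(70.90/44.01) = √1.611 = 1.269.
So the time for Cl₂ is 137 × 1.269 = 174 s.

174 s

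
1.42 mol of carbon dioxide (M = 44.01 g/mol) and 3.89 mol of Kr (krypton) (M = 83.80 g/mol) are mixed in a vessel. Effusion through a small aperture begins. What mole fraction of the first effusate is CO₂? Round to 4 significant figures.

Effusion rate of each component ∝ n_i/√M_i (partial pressure × 1/√M).
So x_CO₂ in the escaping gas = (n_CO₂/√M_CO₂) / Σ(n_i/√M_i)
= (1.42/√44.01) / (1.42/√44.01 + 3.89/√83.80) = 0.2140/(0.2140 + 0.4249) = 0.3350.

0.3350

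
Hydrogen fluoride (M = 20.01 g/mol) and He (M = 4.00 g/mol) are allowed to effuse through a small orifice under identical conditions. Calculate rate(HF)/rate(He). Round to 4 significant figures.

0.4471

From Graham's law, rate_HF/rate_He = √(M_He/M_HF) = √(4.00/20.01) = √0.1999 = 0.4471.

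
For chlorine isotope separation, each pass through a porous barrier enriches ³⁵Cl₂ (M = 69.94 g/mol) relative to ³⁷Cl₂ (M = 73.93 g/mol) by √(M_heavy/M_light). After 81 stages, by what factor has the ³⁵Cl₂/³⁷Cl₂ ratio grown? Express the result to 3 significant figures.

9.46

Each stage multiplies the ratio by α = √(73.93/69.94), so after 81 stages the overall factor is α^81 = (73.93/69.94)^(81/2).
= 1.05705^(81/2) = 9.46.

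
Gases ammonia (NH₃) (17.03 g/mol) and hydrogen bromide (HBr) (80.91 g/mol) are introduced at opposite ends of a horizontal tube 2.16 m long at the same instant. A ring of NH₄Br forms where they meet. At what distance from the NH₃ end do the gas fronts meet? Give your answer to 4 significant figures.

In equal time, each gas travels a distance ∝ its rate ∝ 1/√M, so d_NH₃/d_HBr = √(M_HBr/M_NH₃) = √(80.91/17.03) = 2.180.
With d_NH₃ + d_HBr = 2.16 m, d_HBr = 2.16/(1 + 2.180) = 0.6793 m.
d_NH₃ = 2.16 − 0.6793 = 1.481 m.

1.481 m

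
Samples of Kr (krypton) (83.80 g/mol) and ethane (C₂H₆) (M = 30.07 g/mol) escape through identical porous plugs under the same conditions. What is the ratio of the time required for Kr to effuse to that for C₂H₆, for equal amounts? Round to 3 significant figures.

1.67

By Graham's law, t_Kr/t_C₂H₆ = √(M_Kr/M_C₂H₆) = √(83.80/30.07) = √2.787 = 1.67.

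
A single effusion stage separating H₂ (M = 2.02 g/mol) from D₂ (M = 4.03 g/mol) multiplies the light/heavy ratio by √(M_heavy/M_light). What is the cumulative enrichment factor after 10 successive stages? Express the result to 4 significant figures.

31.61

Overall factor = α^10 with α = √(4.03/2.02), i.e. (4.03/2.02)^(10/2).
= 1.99505^5 = 31.61.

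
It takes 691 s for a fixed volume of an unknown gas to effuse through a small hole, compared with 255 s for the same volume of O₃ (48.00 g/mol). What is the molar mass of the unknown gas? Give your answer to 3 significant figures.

Using Graham's law: t_X/t_O₃ = √(M_X/M_O₃).
691/255 = 2.710 = √(M_X/48.00)
M_X = 48.00 × 2.710² = 48.00 × 7.343 = 352 g/mol

352 g/mol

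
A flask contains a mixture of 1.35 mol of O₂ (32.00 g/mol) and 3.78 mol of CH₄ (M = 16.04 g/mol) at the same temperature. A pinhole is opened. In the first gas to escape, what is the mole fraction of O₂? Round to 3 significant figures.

0.202

The effusion rate of species i is ∝ p_i/√M_i ∝ n_i/√M_i.
So x_O₂ in the escaping gas = (n_O₂/√M_O₂) / Σ(n_i/√M_i)
= (1.35/√32.00) / (1.35/√32.00 + 3.78/√16.04) = 0.2386/(0.2386 + 0.9438) = 0.202.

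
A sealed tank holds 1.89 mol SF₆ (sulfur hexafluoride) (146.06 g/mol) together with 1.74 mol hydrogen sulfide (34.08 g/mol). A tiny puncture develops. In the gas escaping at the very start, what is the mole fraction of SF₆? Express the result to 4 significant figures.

0.3441

The effusion rate of species i is ∝ p_i/√M_i ∝ n_i/√M_i.
Mole fraction of SF₆ in the effusate = (n_SF₆/√M_SF₆) / (n_SF₆/√M_SF₆ + n_H₂S/√M_H₂S)
= (1.89/√146.06) / (1.89/√146.06 + 1.74/√34.08) = 0.1564/(0.1564 + 0.2981) = 0.3441.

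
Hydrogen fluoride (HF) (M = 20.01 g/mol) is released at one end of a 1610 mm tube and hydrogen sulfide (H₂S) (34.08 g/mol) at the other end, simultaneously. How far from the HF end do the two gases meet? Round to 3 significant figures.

In equal time, each gas travels a distance ∝ its rate ∝ 1/√M, so d_HF/d_H₂S = √(M_H₂S/M_HF) = √(34.08/20.01) = 1.305.
With d_HF + d_H₂S = 1610 mm, d_H₂S = 1610/(1 + 1.305) = 698.5 mm.
d_HF = 1610 − 698.5 = 912 mm.

912 mm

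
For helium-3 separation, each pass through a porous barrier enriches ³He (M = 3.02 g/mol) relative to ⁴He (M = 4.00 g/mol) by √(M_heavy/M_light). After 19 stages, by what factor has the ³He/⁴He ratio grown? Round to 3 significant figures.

14.4

Overall factor = α^19 with α = √(4.00/3.02), i.e. (4.00/3.02)^(19/2).
= 1.32450^(19/2) = 14.4.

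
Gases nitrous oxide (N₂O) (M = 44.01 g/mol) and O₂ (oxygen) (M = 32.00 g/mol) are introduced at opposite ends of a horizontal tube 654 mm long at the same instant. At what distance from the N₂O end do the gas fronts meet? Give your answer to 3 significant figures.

In equal time, each gas travels a distance ∝ its rate ∝ 1/√M, so d_N₂O/d_O₂ = √(M_O₂/M_N₂O) = √(32.00/44.01) = 0.8527.
With d_N₂O + d_O₂ = 654 mm, d_O₂ = 654/(1 + 0.8527) = 353.0 mm.
d_N₂O = 654 − 353.0 = 301 mm.

301 mm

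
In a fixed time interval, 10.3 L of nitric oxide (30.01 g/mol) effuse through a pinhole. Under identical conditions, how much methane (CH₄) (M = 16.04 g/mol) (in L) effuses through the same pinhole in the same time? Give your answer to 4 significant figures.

Since effusion rate ∝ 1/√M, rate_CH₄/rate_NO = √(M_NO/M_CH₄) = √(30.01/16.04) = √1.871 = 1.368.
So the volume for CH₄ is 10.3 × 1.368 = 14.09 L.

14.09 L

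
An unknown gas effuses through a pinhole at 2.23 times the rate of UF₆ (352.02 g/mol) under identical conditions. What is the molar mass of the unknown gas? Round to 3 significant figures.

Since effusion rate ∝ 1/√M, rate_X/rate_UF₆ = √(M_UF₆/M_X).
2.23 = √(352.02/M_X)
M_X = 352.02 / 2.23² = 352.02 / 4.973 = 70.8 g/mol

70.8 g/mol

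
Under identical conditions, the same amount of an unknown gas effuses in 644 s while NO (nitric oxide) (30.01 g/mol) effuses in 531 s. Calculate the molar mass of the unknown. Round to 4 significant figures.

Using Graham's law: t_X/t_NO = √(M_X/M_NO).
644/531 = 1.213 = √(M_X/30.01)
M_X = 30.01 × 1.213² = 30.01 × 1.471 = 44.14 g/mol

44.14 g/mol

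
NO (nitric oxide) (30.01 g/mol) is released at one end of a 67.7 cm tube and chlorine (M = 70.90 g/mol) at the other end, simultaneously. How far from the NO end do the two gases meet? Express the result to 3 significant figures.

Distances travelled in equal time are proportional to diffusion rates, so d_NO/d_Cl₂ = √(M_Cl₂/M_NO) = √(70.90/30.01) = 1.537.
With d_NO + d_Cl₂ = 67.7 cm, d_Cl₂ = 67.7/(1 + 1.537) = 26.68 cm.
d_NO = 67.7 − 26.68 = 41.0 cm.

41.0 cm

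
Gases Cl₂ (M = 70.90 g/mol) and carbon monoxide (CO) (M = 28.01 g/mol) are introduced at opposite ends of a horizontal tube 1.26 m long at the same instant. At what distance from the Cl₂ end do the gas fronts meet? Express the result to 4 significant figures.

Distances travelled in equal time are proportional to diffusion rates, so d_Cl₂/d_CO = √(M_CO/M_Cl₂) = √(28.01/70.90) = 0.6285.
With d_Cl₂ + d_CO = 1.26 m, d_CO = 1.26/(1 + 0.6285) = 0.7737 m.
d_Cl₂ = 1.26 − 0.7737 = 0.4863 m.

0.4863 m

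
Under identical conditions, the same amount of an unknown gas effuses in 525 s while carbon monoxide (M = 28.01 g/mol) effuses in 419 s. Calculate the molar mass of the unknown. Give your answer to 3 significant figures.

44.0 g/mol

Graham's law gives t_X/t_CO = √(M_X/M_CO).
525/419 = 1.253 = √(M_X/28.01)
M_X = 28.01 × 1.253² = 28.01 × 1.570 = 44.0 g/mol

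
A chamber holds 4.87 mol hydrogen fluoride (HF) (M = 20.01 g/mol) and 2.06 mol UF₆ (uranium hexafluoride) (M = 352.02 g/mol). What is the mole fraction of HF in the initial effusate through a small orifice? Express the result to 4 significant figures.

0.9084

Rate_i ∝ x_i/√M_i (Graham's law weighted by mole fraction), so the effusate composition follows n_i/√M_i.
So x_HF in the escaping gas = (n_HF/√M_HF) / Σ(n_i/√M_i)
= (4.87/√20.01) / (4.87/√20.01 + 2.06/√352.02) = 1.089/(1.089 + 0.1098) = 0.9084.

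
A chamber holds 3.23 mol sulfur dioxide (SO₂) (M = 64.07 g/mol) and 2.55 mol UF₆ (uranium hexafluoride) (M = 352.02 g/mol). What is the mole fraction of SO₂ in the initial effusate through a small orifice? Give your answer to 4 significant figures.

The effusion rate of species i is ∝ p_i/√M_i ∝ n_i/√M_i.
Mole fraction of SO₂ in the effusate = (n_SO₂/√M_SO₂) / (n_SO₂/√M_SO₂ + n_UF₆/√M_UF₆)
= (3.23/√64.07) / (3.23/√64.07 + 2.55/√352.02) = 0.4035/(0.4035 + 0.1359) = 0.7481.

0.7481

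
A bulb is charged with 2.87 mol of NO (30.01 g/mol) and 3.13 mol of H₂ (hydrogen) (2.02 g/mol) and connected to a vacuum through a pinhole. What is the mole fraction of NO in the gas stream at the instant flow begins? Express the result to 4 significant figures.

0.1922

Effusion rate of each component ∝ n_i/√M_i (partial pressure × 1/√M).
So x_NO in the escaping gas = (n_NO/√M_NO) / Σ(n_i/√M_i)
= (2.87/√30.01) / (2.87/√30.01 + 3.13/√2.02) = 0.5239/(0.5239 + 2.202) = 0.1922.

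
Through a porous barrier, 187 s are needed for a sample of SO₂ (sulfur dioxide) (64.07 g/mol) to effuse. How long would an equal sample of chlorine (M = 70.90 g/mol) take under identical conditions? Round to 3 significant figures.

197 s

Graham's law gives t_Cl₂/t_SO₂ = √(M_Cl₂/M_SO₂) = √(70.90/64.07) = √1.107 = 1.052.
So the time for Cl₂ is 187 × 1.052 = 197 s.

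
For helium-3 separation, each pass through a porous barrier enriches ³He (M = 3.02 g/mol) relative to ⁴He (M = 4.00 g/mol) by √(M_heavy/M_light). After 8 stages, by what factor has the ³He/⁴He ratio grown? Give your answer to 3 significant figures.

3.08

After 8 stages the ratio has grown by (√(4.00/3.02))^8 = (4.00/3.02)^(8/2).
= 1.32450^4 = 3.08.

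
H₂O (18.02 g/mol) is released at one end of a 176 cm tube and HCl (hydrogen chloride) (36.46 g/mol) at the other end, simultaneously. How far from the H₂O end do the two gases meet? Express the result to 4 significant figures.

103.3 cm

Graham's law gives d_H₂O/d_HCl = rate_H₂O/rate_HCl = √(M_HCl/M_H₂O) = √(36.46/18.02) = 1.422.
With d_H₂O + d_HCl = 176 cm, d_HCl = 176/(1 + 1.422) = 72.65 cm.
d_H₂O = 176 − 72.65 = 103.3 cm.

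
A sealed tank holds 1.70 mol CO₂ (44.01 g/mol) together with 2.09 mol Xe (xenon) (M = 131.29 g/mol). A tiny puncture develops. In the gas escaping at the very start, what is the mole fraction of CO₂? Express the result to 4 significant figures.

0.5842

Rate_i ∝ x_i/√M_i (Graham's law weighted by mole fraction), so the effusate composition follows n_i/√M_i.
So x_CO₂ in the escaping gas = (n_CO₂/√M_CO₂) / Σ(n_i/√M_i)
= (1.70/√44.01) / (1.70/√44.01 + 2.09/√131.29) = 0.2563/(0.2563 + 0.1824) = 0.5842.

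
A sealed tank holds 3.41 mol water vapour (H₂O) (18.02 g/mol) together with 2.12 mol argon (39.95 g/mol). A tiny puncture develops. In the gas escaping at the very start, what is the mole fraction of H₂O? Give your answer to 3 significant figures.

0.705

The effusion rate of species i is ∝ p_i/√M_i ∝ n_i/√M_i.
x_H₂O(eff) = (n_H₂O/√M_H₂O) / (n_H₂O/√M_H₂O + n_Ar/√M_Ar)
= (3.41/√18.02) / (3.41/√18.02 + 2.12/√39.95) = 0.8033/(0.8033 + 0.3354) = 0.705.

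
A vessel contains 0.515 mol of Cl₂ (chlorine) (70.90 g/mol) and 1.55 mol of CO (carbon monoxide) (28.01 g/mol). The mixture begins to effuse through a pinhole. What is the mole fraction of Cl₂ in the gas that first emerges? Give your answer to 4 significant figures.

Effusion rate of each component ∝ n_i/√M_i (partial pressure × 1/√M).
Mole fraction of Cl₂ in the effusate = (n_Cl₂/√M_Cl₂) / (n_Cl₂/√M_Cl₂ + n_CO/√M_CO)
= (0.515/√70.90) / (0.515/√70.90 + 1.55/√28.01) = 0.06116/(0.06116 + 0.2929) = 0.1728.

0.1728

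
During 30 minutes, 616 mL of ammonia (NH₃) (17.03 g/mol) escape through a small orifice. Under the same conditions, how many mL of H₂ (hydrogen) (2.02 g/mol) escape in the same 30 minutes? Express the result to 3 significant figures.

Using Graham's law: rate_H₂/rate_NH₃ = √(M_NH₃/M_H₂) = √(17.03/2.02) = √8.431 = 2.904.
So the volume for H₂ is 616 × 2.904 = 1790 mL.

1790 mL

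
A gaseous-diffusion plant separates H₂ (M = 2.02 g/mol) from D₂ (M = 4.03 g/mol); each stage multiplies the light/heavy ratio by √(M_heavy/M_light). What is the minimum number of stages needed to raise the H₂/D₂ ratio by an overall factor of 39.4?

Single-stage factor α = √(4.03/2.02), so ln α = ½ ln(1.99505) = 0.3453.
Need α^N ≥ 39.4 ⇒ N ≥ ln(39.4) / ln α = 3.674 / 0.3453 = 10.64.
So at least 11 stages are needed.

11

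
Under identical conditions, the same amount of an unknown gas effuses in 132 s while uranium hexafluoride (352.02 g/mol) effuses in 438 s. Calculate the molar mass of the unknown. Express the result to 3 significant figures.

32.0 g/mol

Graham's law gives t_X/t_UF₆ = √(M_X/M_UF₆).
132/438 = 0.3014 = √(M_X/352.02)
M_X = 352.02 × 0.3014² = 352.02 × 0.09082 = 32.0 g/mol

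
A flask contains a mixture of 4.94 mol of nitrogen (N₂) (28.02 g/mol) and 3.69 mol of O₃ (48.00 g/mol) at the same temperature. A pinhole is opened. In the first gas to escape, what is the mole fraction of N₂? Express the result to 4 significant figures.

0.6367

Each component's effusion rate ∝ (its partial pressure)·(1/√M) ∝ n_i/√M_i.
Mole fraction of N₂ in the effusate = (n_N₂/√M_N₂) / (n_N₂/√M_N₂ + n_O₃/√M_O₃)
= (4.94/√28.02) / (4.94/√28.02 + 3.69/√48.00) = 0.9332/(0.9332 + 0.5326) = 0.6367.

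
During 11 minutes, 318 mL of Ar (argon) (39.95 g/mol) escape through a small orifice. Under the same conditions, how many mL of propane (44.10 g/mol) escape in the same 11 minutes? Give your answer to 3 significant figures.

By Graham's law, rate_C₃H₈/rate_Ar = √(M_Ar/M_C₃H₈) = √(39.95/44.10) = √0.9059 = 0.9518.
So the volume for C₃H₈ is 318 × 0.9518 = 303 mL.

303 mL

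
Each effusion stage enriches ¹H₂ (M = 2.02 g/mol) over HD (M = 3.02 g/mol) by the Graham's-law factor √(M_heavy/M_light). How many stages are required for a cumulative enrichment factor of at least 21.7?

16

With α = √(3.02/2.02) per stage, ln α = ½ ln(1.49505) = 0.2011.
Need α^N ≥ 21.7 ⇒ N ≥ ln(21.7) / ln α = 3.077 / 0.2011 = 15.30.
Rounding up, N = 16 stages.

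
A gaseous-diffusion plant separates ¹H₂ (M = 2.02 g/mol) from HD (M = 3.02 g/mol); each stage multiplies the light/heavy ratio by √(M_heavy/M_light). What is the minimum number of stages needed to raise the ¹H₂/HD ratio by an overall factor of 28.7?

17

With α = √(3.02/2.02) per stage, ln α = ½ ln(1.49505) = 0.2011.
Need α^N ≥ 28.7 ⇒ N ≥ ln(28.7) / ln α = 3.357 / 0.2011 = 16.69.
So at least 17 stages are needed.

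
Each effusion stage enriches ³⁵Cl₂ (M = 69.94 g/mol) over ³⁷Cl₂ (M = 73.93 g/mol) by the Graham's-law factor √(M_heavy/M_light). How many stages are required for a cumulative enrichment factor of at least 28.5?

Per stage α = (73.93/69.94)^(1/2) = 1.05705^0.5, giving ln α = 0.02774.
Need α^N ≥ 28.5 ⇒ N ≥ ln(28.5) / ln α = 3.350 / 0.02774 = 120.76.
So at least 121 stages are needed.

121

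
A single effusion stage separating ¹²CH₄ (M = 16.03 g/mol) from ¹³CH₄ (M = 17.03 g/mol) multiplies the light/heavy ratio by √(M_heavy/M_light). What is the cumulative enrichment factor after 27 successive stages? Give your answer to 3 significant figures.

The single-stage factor is √(M_heavy/M_light), so 27 stages give [√(17.03/16.03)]^27 = (17.03/16.03)^(27/2).
= 1.06238^(27/2) = 2.26.

2.26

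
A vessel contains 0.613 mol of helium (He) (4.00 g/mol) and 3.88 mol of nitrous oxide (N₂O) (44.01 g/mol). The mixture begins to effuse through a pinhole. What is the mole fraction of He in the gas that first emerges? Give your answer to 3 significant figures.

0.344

Effusion rate of each component ∝ n_i/√M_i (partial pressure × 1/√M).
x_He(eff) = (n_He/√M_He) / (n_He/√M_He + n_N₂O/√M_N₂O)
= (0.613/√4.00) / (0.613/√4.00 + 3.88/√44.01) = 0.3065/(0.3065 + 0.5849) = 0.344.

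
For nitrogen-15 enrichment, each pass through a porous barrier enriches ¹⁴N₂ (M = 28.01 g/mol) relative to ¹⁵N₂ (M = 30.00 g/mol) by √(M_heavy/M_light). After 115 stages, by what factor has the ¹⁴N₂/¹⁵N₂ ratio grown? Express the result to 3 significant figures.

51.8

The single-stage factor is √(M_heavy/M_light), so 115 stages give [√(30.00/28.01)]^115 = (30.00/28.01)^(115/2).
= 1.07105^(115/2) = 51.8.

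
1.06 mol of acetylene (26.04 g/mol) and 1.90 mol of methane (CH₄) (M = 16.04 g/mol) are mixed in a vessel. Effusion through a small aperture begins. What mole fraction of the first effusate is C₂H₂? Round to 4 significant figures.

The effusion rate of species i is ∝ p_i/√M_i ∝ n_i/√M_i.
So x_C₂H₂ in the escaping gas = (n_C₂H₂/√M_C₂H₂) / Σ(n_i/√M_i)
= (1.06/√26.04) / (1.06/√26.04 + 1.90/√16.04) = 0.2077/(0.2077 + 0.4744) = 0.3045.

0.3045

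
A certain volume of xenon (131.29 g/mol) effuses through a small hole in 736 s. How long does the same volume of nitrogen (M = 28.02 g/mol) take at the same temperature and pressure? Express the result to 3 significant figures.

Since effusion rate ∝ 1/√M, t_N₂/t_Xe = √(M_N₂/M_Xe) = √(28.02/131.29) = √0.2134 = 0.4620.
So the time for N₂ is 736 × 0.4620 = 340 s.

340 s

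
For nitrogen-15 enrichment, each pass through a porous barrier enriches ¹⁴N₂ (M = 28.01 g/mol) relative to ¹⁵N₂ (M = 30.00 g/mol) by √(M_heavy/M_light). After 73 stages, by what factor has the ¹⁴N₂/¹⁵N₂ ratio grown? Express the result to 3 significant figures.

Overall factor = α^73 with α = √(30.00/28.01), i.e. (30.00/28.01)^(73/2).
= 1.07105^(73/2) = 12.2.

12.2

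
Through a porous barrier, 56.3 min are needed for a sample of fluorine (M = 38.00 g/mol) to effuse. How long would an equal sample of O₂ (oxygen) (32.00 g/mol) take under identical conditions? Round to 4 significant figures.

Using Graham's law: t_O₂/t_F₂ = √(M_O₂/M_F₂) = √(32.00/38.00) = √0.8421 = 0.9177.
So the time for O₂ is 56.3 × 0.9177 = 51.66 min.

51.66 min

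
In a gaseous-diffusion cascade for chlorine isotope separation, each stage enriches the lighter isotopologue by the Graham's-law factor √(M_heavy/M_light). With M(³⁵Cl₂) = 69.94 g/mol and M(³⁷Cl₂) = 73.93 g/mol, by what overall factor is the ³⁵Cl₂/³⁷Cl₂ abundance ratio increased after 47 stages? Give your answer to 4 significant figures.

The single-stage factor is √(M_heavy/M_light), so 47 stages give [√(73.93/69.94)]^47 = (73.93/69.94)^(47/2).
= 1.05705^(47/2) = 3.683.

3.683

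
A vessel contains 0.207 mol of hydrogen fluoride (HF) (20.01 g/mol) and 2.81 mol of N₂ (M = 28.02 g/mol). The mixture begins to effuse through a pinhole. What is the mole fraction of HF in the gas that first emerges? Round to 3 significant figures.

Rate_i ∝ x_i/√M_i (Graham's law weighted by mole fraction), so the effusate composition follows n_i/√M_i.
x_HF(eff) = (n_HF/√M_HF) / (n_HF/√M_HF + n_N₂/√M_N₂)
= (0.207/√20.01) / (0.207/√20.01 + 2.81/√28.02) = 0.04628/(0.04628 + 0.5309) = 0.0802.

0.0802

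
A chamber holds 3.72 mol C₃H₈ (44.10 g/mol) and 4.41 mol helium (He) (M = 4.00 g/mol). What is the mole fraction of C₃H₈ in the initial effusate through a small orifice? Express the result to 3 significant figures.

0.203

Effusion rate of each component ∝ n_i/√M_i (partial pressure × 1/√M).
So x_C₃H₈ in the escaping gas = (n_C₃H₈/√M_C₃H₈) / Σ(n_i/√M_i)
= (3.72/√44.10) / (3.72/√44.10 + 4.41/√4.00) = 0.5602/(0.5602 + 2.205) = 0.203.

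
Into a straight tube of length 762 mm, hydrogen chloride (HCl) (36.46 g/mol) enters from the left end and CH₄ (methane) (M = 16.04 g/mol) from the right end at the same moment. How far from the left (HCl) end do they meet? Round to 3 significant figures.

Graham's law gives d_HCl/d_CH₄ = rate_HCl/rate_CH₄ = √(M_CH₄/M_HCl) = √(16.04/36.46) = 0.6633.
With d_HCl + d_CH₄ = 762 mm, d_CH₄ = 762/(1 + 0.6633) = 458.1 mm.
d_HCl = 762 − 458.1 = 304 mm.

304 mm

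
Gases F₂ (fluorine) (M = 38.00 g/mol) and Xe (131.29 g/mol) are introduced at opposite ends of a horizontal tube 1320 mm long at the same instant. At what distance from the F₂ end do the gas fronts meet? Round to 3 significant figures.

858 mm

Distances travelled in equal time are proportional to diffusion rates, so d_F₂/d_Xe = √(M_Xe/M_F₂) = √(131.29/38.00) = 1.859.
With d_F₂ + d_Xe = 1320 mm, d_Xe = 1320/(1 + 1.859) = 461.7 mm.
d_F₂ = 1320 − 461.7 = 858 mm.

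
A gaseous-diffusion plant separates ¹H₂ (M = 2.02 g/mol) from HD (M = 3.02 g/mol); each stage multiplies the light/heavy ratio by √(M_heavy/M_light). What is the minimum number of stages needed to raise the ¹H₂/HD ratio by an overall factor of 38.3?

Single-stage factor α = √(3.02/2.02), so ln α = ½ ln(1.49505) = 0.2011.
Need α^N ≥ 38.3 ⇒ N ≥ ln(38.3) / ln α = 3.645 / 0.2011 = 18.13.
Minimum whole number of stages: N = 19.

19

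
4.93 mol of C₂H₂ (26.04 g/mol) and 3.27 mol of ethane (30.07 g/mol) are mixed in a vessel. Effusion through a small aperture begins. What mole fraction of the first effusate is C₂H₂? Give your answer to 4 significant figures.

Rate_i ∝ x_i/√M_i (Graham's law weighted by mole fraction), so the effusate composition follows n_i/√M_i.
So x_C₂H₂ in the escaping gas = (n_C₂H₂/√M_C₂H₂) / Σ(n_i/√M_i)
= (4.93/√26.04) / (4.93/√26.04 + 3.27/√30.07) = 0.9661/(0.9661 + 0.5963) = 0.6183.

0.6183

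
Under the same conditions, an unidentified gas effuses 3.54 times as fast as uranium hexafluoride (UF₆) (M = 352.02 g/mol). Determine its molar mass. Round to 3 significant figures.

28.1 g/mol

By Graham's law, rate_X/rate_UF₆ = √(M_UF₆/M_X).
3.54 = √(352.02/M_X)
M_X = 352.02 / 3.54² = 352.02 / 12.53 = 28.1 g/mol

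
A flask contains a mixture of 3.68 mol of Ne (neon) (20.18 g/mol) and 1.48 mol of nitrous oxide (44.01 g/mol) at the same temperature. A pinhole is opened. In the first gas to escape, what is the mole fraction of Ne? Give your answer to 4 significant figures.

Each component's effusion rate ∝ (its partial pressure)·(1/√M) ∝ n_i/√M_i.
So x_Ne in the escaping gas = (n_Ne/√M_Ne) / Σ(n_i/√M_i)
= (3.68/√20.18) / (3.68/√20.18 + 1.48/√44.01) = 0.8192/(0.8192 + 0.2231) = 0.7860.

0.7860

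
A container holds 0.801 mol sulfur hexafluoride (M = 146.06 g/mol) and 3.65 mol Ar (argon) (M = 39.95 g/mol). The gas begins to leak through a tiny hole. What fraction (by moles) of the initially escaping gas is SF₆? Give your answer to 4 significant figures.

0.1030

Rate_i ∝ x_i/√M_i (Graham's law weighted by mole fraction), so the effusate composition follows n_i/√M_i.
So x_SF₆ in the escaping gas = (n_SF₆/√M_SF₆) / Σ(n_i/√M_i)
= (0.801/√146.06) / (0.801/√146.06 + 3.65/√39.95) = 0.06628/(0.06628 + 0.5775) = 0.1030.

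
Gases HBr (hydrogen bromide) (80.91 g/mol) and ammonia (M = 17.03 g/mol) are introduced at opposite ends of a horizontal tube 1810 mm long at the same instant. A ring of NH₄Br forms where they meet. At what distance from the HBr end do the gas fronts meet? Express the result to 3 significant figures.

569 mm

Graham's law gives d_HBr/d_NH₃ = rate_HBr/rate_NH₃ = √(M_NH₃/M_HBr) = √(17.03/80.91) = 0.4588.
With d_HBr + d_NH₃ = 1810 mm, d_NH₃ = 1810/(1 + 0.4588) = 1241 mm.
d_HBr = 1810 − 1241 = 569 mm.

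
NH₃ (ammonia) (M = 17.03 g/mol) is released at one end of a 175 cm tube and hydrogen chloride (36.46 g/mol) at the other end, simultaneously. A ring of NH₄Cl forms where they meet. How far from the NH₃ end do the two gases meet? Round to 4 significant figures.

Distances travelled in equal time are proportional to diffusion rates, so d_NH₃/d_HCl = √(M_HCl/M_NH₃) = √(36.46/17.03) = 1.463.
With d_NH₃ + d_HCl = 175 cm, d_HCl = 175/(1 + 1.463) = 71.05 cm.
d_NH₃ = 175 − 71.05 = 104.0 cm.

104.0 cm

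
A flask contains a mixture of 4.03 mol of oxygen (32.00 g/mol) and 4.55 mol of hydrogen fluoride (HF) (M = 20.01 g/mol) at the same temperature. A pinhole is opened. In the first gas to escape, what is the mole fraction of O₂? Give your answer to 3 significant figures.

Effusion rate of each component ∝ n_i/√M_i (partial pressure × 1/√M).
So x_O₂ in the escaping gas = (n_O₂/√M_O₂) / Σ(n_i/√M_i)
= (4.03/√32.00) / (4.03/√32.00 + 4.55/√20.01) = 0.7124/(0.7124 + 1.017) = 0.412.

0.412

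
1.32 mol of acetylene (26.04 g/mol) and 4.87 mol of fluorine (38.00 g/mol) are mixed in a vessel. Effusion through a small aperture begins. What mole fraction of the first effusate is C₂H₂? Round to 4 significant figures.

The effusion rate of species i is ∝ p_i/√M_i ∝ n_i/√M_i.
So x_C₂H₂ in the escaping gas = (n_C₂H₂/√M_C₂H₂) / Σ(n_i/√M_i)
= (1.32/√26.04) / (1.32/√26.04 + 4.87/√38.00) = 0.2587/(0.2587 + 0.7900) = 0.2467.

0.2467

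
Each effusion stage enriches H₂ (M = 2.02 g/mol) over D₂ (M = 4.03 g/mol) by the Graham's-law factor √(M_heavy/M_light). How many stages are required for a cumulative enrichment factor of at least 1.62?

With α = √(4.03/2.02) per stage, ln α = ½ ln(1.99505) = 0.3453.
Need α^N ≥ 1.62 ⇒ N ≥ ln(1.62) / ln α = 0.4824 / 0.3453 = 1.40.
Minimum whole number of stages: N = 2.

2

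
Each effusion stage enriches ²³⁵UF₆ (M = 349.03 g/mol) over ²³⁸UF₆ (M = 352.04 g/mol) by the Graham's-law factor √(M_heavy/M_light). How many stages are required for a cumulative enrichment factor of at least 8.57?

501

Per stage α = (352.04/349.03)^(1/2) = 1.00862^0.5, giving ln α = 0.004293.
Need α^N ≥ 8.57 ⇒ N ≥ ln(8.57) / ln α = 2.148 / 0.004293 = 500.36.
So at least 501 stages are needed.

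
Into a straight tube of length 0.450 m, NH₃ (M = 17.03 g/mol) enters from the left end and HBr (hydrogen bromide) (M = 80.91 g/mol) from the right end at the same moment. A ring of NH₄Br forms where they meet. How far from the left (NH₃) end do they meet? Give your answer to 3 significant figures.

0.308 m

Distances travelled in equal time are proportional to diffusion rates, so d_NH₃/d_HBr = √(M_HBr/M_NH₃) = √(80.91/17.03) = 2.180.
With d_NH₃ + d_HBr = 0.450 m, d_HBr = 0.450/(1 + 2.180) = 0.1415 m.
d_NH₃ = 0.450 − 0.1415 = 0.308 m.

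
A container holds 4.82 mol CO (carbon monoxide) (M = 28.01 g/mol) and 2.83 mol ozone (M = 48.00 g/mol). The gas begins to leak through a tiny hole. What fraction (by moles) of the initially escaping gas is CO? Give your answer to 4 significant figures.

0.6904

Rate_i ∝ x_i/√M_i (Graham's law weighted by mole fraction), so the effusate composition follows n_i/√M_i.
x_CO(eff) = (n_CO/√M_CO) / (n_CO/√M_CO + n_O₃/√M_O₃)
= (4.82/√28.01) / (4.82/√28.01 + 2.83/√48.00) = 0.9107/(0.9107 + 0.4085) = 0.6904.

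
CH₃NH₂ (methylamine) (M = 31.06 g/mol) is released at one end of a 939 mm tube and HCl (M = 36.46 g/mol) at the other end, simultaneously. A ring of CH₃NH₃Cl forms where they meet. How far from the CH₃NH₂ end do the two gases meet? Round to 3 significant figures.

488 mm

Graham's law gives d_CH₃NH₂/d_HCl = rate_CH₃NH₂/rate_HCl = √(M_HCl/M_CH₃NH₂) = √(36.46/31.06) = 1.083.
With d_CH₃NH₂ + d_HCl = 939 mm, d_HCl = 939/(1 + 1.083) = 450.7 mm.
d_CH₃NH₂ = 939 − 450.7 = 488 mm.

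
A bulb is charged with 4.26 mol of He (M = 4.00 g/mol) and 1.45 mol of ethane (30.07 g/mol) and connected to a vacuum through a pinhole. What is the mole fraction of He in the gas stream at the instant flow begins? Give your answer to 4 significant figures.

The effusion rate of species i is ∝ p_i/√M_i ∝ n_i/√M_i.
So x_He in the escaping gas = (n_He/√M_He) / Σ(n_i/√M_i)
= (4.26/√4.00) / (4.26/√4.00 + 1.45/√30.07) = 2.130/(2.130 + 0.2644) = 0.8896.

0.8896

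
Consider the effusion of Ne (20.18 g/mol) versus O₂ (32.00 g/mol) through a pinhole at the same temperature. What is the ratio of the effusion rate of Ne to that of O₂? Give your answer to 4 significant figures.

1.259

From Graham's law, rate_Ne/rate_O₂ = √(M_O₂/M_Ne) = √(32.00/20.18) = √1.586 = 1.259.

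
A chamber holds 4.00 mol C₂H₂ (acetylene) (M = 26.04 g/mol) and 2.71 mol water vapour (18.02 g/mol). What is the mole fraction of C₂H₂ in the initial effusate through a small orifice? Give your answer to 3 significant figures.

Each component's effusion rate ∝ (its partial pressure)·(1/√M) ∝ n_i/√M_i.
x_C₂H₂(eff) = (n_C₂H₂/√M_C₂H₂) / (n_C₂H₂/√M_C₂H₂ + n_H₂O/√M_H₂O)
= (4.00/√26.04) / (4.00/√26.04 + 2.71/√18.02) = 0.7839/(0.7839 + 0.6384) = 0.551.

0.551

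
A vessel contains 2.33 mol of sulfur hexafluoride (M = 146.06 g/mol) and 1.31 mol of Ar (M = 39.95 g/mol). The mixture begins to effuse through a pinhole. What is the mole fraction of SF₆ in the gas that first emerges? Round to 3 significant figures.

0.482

Effusion rate of each component ∝ n_i/√M_i (partial pressure × 1/√M).
x_SF₆(eff) = (n_SF₆/√M_SF₆) / (n_SF₆/√M_SF₆ + n_Ar/√M_Ar)
= (2.33/√146.06) / (2.33/√146.06 + 1.31/√39.95) = 0.1928/(0.1928 + 0.2073) = 0.482.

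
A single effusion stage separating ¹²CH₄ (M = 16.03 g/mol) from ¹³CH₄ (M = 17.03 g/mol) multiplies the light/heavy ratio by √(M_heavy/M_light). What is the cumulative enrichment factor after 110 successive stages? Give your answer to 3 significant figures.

27.9

After 110 stages the ratio has grown by (√(17.03/16.03))^110 = (17.03/16.03)^(110/2).
= 1.06238^55 = 27.9.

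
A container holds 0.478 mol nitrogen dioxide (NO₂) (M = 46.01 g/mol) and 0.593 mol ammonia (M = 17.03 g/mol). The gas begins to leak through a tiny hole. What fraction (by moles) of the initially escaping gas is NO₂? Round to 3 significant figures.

0.329

Effusion rate of each component ∝ n_i/√M_i (partial pressure × 1/√M).
x_NO₂(eff) = (n_NO₂/√M_NO₂) / (n_NO₂/√M_NO₂ + n_NH₃/√M_NH₃)
= (0.478/√46.01) / (0.478/√46.01 + 0.593/√17.03) = 0.07047/(0.07047 + 0.1437) = 0.329.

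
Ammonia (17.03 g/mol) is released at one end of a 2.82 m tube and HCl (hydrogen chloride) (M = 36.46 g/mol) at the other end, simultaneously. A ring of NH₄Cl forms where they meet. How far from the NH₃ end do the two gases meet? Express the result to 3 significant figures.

Graham's law gives d_NH₃/d_HCl = rate_NH₃/rate_HCl = √(M_HCl/M_NH₃) = √(36.46/17.03) = 1.463.
With d_NH₃ + d_HCl = 2.82 m, d_HCl = 2.82/(1 + 1.463) = 1.145 m.
d_NH₃ = 2.82 − 1.145 = 1.68 m.

1.68 m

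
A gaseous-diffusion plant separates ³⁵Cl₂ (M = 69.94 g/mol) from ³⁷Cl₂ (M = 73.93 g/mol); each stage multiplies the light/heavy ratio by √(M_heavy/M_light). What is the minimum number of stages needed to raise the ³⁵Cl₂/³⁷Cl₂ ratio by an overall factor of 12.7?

92

Single-stage factor α = √(73.93/69.94), so ln α = ½ ln(1.05705) = 0.02774.
Need α^N ≥ 12.7 ⇒ N ≥ ln(12.7) / ln α = 2.542 / 0.02774 = 91.62.
So at least 92 stages are needed.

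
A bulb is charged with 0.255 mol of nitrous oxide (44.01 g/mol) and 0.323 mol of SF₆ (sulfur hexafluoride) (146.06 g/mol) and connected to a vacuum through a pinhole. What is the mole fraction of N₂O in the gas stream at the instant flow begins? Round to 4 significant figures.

0.5899

Rate_i ∝ x_i/√M_i (Graham's law weighted by mole fraction), so the effusate composition follows n_i/√M_i.
Mole fraction of N₂O in the effusate = (n_N₂O/√M_N₂O) / (n_N₂O/√M_N₂O + n_SF₆/√M_SF₆)
= (0.255/√44.01) / (0.255/√44.01 + 0.323/√146.06) = 0.03844/(0.03844 + 0.02673) = 0.5899.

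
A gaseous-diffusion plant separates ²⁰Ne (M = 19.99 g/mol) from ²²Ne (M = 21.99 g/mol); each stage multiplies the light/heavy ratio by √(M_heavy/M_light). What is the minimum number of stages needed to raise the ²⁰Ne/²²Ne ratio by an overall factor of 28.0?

Single-stage factor α = √(21.99/19.99), so ln α = ½ ln(1.10005) = 0.04768.
Need α^N ≥ 28.0 ⇒ N ≥ ln(28.0) / ln α = 3.332 / 0.04768 = 69.89.
Rounding up, N = 70 stages.

70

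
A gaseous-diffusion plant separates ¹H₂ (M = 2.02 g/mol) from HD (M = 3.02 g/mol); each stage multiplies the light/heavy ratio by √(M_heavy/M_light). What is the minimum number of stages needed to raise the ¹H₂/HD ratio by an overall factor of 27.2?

17

Per stage α = (3.02/2.02)^(1/2) = 1.49505^0.5, giving ln α = 0.2011.
Need α^N ≥ 27.2 ⇒ N ≥ ln(27.2) / ln α = 3.303 / 0.2011 = 16.43.
So at least 17 stages are needed.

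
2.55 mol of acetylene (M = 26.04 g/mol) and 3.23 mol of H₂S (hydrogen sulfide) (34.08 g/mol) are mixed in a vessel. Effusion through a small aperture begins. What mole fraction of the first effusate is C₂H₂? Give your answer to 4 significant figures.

0.4746

The effusion rate of species i is ∝ p_i/√M_i ∝ n_i/√M_i.
Mole fraction of C₂H₂ in the effusate = (n_C₂H₂/√M_C₂H₂) / (n_C₂H₂/√M_C₂H₂ + n_H₂S/√M_H₂S)
= (2.55/√26.04) / (2.55/√26.04 + 3.23/√34.08) = 0.4997/(0.4997 + 0.5533) = 0.4746.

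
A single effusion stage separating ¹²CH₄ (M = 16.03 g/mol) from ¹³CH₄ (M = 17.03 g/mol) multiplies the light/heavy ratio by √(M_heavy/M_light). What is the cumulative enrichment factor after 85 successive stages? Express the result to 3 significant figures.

Overall factor = α^85 with α = √(17.03/16.03), i.e. (17.03/16.03)^(85/2).
= 1.06238^(85/2) = 13.1.

13.1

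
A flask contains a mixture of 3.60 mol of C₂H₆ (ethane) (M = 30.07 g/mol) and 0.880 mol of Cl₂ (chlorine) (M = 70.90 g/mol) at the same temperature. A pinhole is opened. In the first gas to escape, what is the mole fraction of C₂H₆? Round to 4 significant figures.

Effusion rate of each component ∝ n_i/√M_i (partial pressure × 1/√M).
So x_C₂H₆ in the escaping gas = (n_C₂H₆/√M_C₂H₆) / Σ(n_i/√M_i)
= (3.60/√30.07) / (3.60/√30.07 + 0.880/√70.90) = 0.6565/(0.6565 + 0.1045) = 0.8627.

0.8627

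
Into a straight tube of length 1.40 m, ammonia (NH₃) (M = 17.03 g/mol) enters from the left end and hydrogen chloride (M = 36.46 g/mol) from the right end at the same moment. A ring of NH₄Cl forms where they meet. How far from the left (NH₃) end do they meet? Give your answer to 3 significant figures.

0.832 m

Distances travelled in equal time are proportional to diffusion rates, so d_NH₃/d_HCl = √(M_HCl/M_NH₃) = √(36.46/17.03) = 1.463.
With d_NH₃ + d_HCl = 1.40 m, d_HCl = 1.40/(1 + 1.463) = 0.5684 m.
d_NH₃ = 1.40 − 0.5684 = 0.832 m.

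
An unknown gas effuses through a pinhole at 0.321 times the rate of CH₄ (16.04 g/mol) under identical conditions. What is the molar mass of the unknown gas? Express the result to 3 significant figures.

Since effusion rate ∝ 1/√M, rate_X/rate_CH₄ = √(M_CH₄/M_X).
0.321 = √(16.04/M_X)
M_X = 16.04 / 0.321² = 16.04 / 0.1030 = 156 g/mol

156 g/mol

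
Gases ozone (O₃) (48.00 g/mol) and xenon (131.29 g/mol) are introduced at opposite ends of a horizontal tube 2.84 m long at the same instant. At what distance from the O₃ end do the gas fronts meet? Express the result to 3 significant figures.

Distances travelled in equal time are proportional to diffusion rates, so d_O₃/d_Xe = √(M_Xe/M_O₃) = √(131.29/48.00) = 1.654.
With d_O₃ + d_Xe = 2.84 m, d_Xe = 2.84/(1 + 1.654) = 1.070 m.
d_O₃ = 2.84 − 1.070 = 1.77 m.

1.77 m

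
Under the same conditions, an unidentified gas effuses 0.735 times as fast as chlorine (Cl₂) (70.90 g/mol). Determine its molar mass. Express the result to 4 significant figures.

131.2 g/mol

Since effusion rate ∝ 1/√M, rate_X/rate_Cl₂ = √(M_Cl₂/M_X).
0.735 = √(70.90/M_X)
M_X = 70.90 / 0.735² = 70.90 / 0.5402 = 131.2 g/mol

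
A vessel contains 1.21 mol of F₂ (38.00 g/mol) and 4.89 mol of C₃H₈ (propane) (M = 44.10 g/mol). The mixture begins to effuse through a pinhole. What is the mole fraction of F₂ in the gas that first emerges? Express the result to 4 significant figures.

0.2105

Rate_i ∝ x_i/√M_i (Graham's law weighted by mole fraction), so the effusate composition follows n_i/√M_i.
Mole fraction of F₂ in the effusate = (n_F₂/√M_F₂) / (n_F₂/√M_F₂ + n_C₃H₈/√M_C₃H₈)
= (1.21/√38.00) / (1.21/√38.00 + 4.89/√44.10) = 0.1963/(0.1963 + 0.7364) = 0.2105.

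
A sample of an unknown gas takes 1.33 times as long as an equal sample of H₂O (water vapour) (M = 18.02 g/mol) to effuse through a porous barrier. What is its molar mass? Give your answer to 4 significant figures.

31.88 g/mol

Since effusion rate ∝ 1/√M, t_X/t_H₂O = √(M_X/M_H₂O).
1.33 = √(M_X/18.02)
M_X = 18.02 × 1.33² = 18.02 × 1.769 = 31.88 g/mol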